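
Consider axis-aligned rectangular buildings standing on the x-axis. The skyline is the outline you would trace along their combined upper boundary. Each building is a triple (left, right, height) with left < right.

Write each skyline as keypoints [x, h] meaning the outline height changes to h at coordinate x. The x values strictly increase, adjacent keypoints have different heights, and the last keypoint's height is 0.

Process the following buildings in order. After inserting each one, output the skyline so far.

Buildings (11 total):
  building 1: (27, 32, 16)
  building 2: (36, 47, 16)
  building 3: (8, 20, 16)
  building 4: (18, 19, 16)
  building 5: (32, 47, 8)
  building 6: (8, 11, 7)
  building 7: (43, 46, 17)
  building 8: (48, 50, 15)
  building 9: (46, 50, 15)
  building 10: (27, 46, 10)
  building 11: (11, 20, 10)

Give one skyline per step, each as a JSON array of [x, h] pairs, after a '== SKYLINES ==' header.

== SKYLINES ==
[[27,16],[32,0]]
[[27,16],[32,0],[36,16],[47,0]]
[[8,16],[20,0],[27,16],[32,0],[36,16],[47,0]]
[[8,16],[20,0],[27,16],[32,0],[36,16],[47,0]]
[[8,16],[20,0],[27,16],[32,8],[36,16],[47,0]]
[[8,16],[20,0],[27,16],[32,8],[36,16],[47,0]]
[[8,16],[20,0],[27,16],[32,8],[36,16],[43,17],[46,16],[47,0]]
[[8,16],[20,0],[27,16],[32,8],[36,16],[43,17],[46,16],[47,0],[48,15],[50,0]]
[[8,16],[20,0],[27,16],[32,8],[36,16],[43,17],[46,16],[47,15],[50,0]]
[[8,16],[20,0],[27,16],[32,10],[36,16],[43,17],[46,16],[47,15],[50,0]]
[[8,16],[20,0],[27,16],[32,10],[36,16],[43,17],[46,16],[47,15],[50,0]]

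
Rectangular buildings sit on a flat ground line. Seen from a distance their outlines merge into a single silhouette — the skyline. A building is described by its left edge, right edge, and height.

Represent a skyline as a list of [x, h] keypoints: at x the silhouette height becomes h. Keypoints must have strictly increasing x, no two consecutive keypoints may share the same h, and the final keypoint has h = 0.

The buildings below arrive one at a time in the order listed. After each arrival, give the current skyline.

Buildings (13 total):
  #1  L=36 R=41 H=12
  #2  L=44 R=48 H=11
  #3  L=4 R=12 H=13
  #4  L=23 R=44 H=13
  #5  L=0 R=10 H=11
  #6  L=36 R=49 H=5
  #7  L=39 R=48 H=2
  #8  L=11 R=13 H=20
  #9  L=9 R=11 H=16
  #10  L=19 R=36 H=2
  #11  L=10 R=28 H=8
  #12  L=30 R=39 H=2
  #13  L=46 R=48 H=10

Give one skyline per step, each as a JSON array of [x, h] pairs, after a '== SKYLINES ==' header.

== SKYLINES ==
[[36,12],[41,0]]
[[36,12],[41,0],[44,11],[48,0]]
[[4,13],[12,0],[36,12],[41,0],[44,11],[48,0]]
[[4,13],[12,0],[23,13],[44,11],[48,0]]
[[0,11],[4,13],[12,0],[23,13],[44,11],[48,0]]
[[0,11],[4,13],[12,0],[23,13],[44,11],[48,5],[49,0]]
[[0,11],[4,13],[12,0],[23,13],[44,11],[48,5],[49,0]]
[[0,11],[4,13],[11,20],[13,0],[23,13],[44,11],[48,5],[49,0]]
[[0,11],[4,13],[9,16],[11,20],[13,0],[23,13],[44,11],[48,5],[49,0]]
[[0,11],[4,13],[9,16],[11,20],[13,0],[19,2],[23,13],[44,11],[48,5],[49,0]]
[[0,11],[4,13],[9,16],[11,20],[13,8],[23,13],[44,11],[48,5],[49,0]]
[[0,11],[4,13],[9,16],[11,20],[13,8],[23,13],[44,11],[48,5],[49,0]]
[[0,11],[4,13],[9,16],[11,20],[13,8],[23,13],[44,11],[48,5],[49,0]]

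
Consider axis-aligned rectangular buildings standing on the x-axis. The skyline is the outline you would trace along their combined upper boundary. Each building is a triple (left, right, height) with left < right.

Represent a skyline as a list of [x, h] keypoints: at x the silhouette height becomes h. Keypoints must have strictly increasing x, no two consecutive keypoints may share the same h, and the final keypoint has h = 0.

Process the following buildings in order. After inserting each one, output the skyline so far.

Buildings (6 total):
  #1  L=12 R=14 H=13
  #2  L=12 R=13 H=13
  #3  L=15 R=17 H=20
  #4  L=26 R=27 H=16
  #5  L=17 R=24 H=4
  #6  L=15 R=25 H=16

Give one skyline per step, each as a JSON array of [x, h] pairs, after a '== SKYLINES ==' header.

== SKYLINES ==
[[12,13],[14,0]]
[[12,13],[14,0]]
[[12,13],[14,0],[15,20],[17,0]]
[[12,13],[14,0],[15,20],[17,0],[26,16],[27,0]]
[[12,13],[14,0],[15,20],[17,4],[24,0],[26,16],[27,0]]
[[12,13],[14,0],[15,20],[17,16],[25,0],[26,16],[27,0]]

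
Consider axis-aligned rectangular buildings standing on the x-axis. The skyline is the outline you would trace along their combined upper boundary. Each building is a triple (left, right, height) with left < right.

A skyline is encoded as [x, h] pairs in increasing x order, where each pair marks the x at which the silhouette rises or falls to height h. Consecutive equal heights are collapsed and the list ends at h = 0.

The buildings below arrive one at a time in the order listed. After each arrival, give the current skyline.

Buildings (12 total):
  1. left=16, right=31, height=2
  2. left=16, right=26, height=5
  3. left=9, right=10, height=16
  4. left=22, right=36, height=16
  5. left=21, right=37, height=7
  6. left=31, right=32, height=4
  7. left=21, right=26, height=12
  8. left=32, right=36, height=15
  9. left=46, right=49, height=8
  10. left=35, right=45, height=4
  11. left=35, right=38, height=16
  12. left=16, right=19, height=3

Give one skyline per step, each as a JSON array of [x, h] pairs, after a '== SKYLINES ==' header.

== SKYLINES ==
[[16,2],[31,0]]
[[16,5],[26,2],[31,0]]
[[9,16],[10,0],[16,5],[26,2],[31,0]]
[[9,16],[10,0],[16,5],[22,16],[36,0]]
[[9,16],[10,0],[16,5],[21,7],[22,16],[36,7],[37,0]]
[[9,16],[10,0],[16,5],[21,7],[22,16],[36,7],[37,0]]
[[9,16],[10,0],[16,5],[21,12],[22,16],[36,7],[37,0]]
[[9,16],[10,0],[16,5],[21,12],[22,16],[36,7],[37,0]]
[[9,16],[10,0],[16,5],[21,12],[22,16],[36,7],[37,0],[46,8],[49,0]]
[[9,16],[10,0],[16,5],[21,12],[22,16],[36,7],[37,4],[45,0],[46,8],[49,0]]
[[9,16],[10,0],[16,5],[21,12],[22,16],[38,4],[45,0],[46,8],[49,0]]
[[9,16],[10,0],[16,5],[21,12],[22,16],[38,4],[45,0],[46,8],[49,0]]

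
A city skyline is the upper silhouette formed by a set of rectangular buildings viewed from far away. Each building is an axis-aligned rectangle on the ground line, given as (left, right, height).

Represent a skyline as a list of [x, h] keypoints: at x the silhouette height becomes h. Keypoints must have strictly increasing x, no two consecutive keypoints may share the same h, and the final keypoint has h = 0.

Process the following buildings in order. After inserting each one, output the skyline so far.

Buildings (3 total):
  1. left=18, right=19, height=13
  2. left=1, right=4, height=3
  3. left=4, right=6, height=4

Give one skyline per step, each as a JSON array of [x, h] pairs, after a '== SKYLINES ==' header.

== SKYLINES ==
[[18,13],[19,0]]
[[1,3],[4,0],[18,13],[19,0]]
[[1,3],[4,4],[6,0],[18,13],[19,0]]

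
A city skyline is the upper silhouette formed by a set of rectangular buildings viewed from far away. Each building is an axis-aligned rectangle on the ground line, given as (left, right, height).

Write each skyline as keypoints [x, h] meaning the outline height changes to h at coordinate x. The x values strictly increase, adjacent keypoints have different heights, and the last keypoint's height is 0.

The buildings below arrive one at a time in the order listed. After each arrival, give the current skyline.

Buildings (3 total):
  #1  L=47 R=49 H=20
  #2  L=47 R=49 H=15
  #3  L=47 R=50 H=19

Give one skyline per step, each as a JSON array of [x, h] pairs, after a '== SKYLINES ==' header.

== SKYLINES ==
[[47,20],[49,0]]
[[47,20],[49,0]]
[[47,20],[49,19],[50,0]]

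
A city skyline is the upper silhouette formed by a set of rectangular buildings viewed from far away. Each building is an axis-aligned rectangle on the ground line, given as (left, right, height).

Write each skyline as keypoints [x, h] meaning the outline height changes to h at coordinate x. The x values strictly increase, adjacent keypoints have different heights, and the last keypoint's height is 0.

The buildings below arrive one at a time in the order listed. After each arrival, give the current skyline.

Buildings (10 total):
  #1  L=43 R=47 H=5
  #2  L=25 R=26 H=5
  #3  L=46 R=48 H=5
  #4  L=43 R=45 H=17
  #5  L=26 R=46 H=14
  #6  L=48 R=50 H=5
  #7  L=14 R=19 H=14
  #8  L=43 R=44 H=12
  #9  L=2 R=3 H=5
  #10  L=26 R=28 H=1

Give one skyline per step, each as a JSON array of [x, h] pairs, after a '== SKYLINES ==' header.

== SKYLINES ==
[[43,5],[47,0]]
[[25,5],[26,0],[43,5],[47,0]]
[[25,5],[26,0],[43,5],[48,0]]
[[25,5],[26,0],[43,17],[45,5],[48,0]]
[[25,5],[26,14],[43,17],[45,14],[46,5],[48,0]]
[[25,5],[26,14],[43,17],[45,14],[46,5],[50,0]]
[[14,14],[19,0],[25,5],[26,14],[43,17],[45,14],[46,5],[50,0]]
[[14,14],[19,0],[25,5],[26,14],[43,17],[45,14],[46,5],[50,0]]
[[2,5],[3,0],[14,14],[19,0],[25,5],[26,14],[43,17],[45,14],[46,5],[50,0]]
[[2,5],[3,0],[14,14],[19,0],[25,5],[26,14],[43,17],[45,14],[46,5],[50,0]]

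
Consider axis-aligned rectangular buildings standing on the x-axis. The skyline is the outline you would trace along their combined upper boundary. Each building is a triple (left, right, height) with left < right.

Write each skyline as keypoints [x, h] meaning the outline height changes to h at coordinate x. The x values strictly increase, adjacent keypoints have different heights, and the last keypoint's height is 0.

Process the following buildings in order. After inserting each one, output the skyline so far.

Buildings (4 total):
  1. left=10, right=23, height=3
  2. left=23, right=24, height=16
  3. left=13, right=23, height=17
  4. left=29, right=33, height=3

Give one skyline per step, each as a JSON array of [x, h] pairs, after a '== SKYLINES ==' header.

== SKYLINES ==
[[10,3],[23,0]]
[[10,3],[23,16],[24,0]]
[[10,3],[13,17],[23,16],[24,0]]
[[10,3],[13,17],[23,16],[24,0],[29,3],[33,0]]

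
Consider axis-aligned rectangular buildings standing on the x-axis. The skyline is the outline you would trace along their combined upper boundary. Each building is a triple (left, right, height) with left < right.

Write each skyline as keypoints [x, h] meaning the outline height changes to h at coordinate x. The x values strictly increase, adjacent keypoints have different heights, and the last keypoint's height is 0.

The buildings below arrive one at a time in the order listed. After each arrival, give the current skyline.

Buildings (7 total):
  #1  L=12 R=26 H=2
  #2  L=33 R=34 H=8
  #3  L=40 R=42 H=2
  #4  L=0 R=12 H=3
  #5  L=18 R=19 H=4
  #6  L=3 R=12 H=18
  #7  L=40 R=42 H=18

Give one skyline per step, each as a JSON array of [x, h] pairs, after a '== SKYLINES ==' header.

== SKYLINES ==
[[12,2],[26,0]]
[[12,2],[26,0],[33,8],[34,0]]
[[12,2],[26,0],[33,8],[34,0],[40,2],[42,0]]
[[0,3],[12,2],[26,0],[33,8],[34,0],[40,2],[42,0]]
[[0,3],[12,2],[18,4],[19,2],[26,0],[33,8],[34,0],[40,2],[42,0]]
[[0,3],[3,18],[12,2],[18,4],[19,2],[26,0],[33,8],[34,0],[40,2],[42,0]]
[[0,3],[3,18],[12,2],[18,4],[19,2],[26,0],[33,8],[34,0],[40,18],[42,0]]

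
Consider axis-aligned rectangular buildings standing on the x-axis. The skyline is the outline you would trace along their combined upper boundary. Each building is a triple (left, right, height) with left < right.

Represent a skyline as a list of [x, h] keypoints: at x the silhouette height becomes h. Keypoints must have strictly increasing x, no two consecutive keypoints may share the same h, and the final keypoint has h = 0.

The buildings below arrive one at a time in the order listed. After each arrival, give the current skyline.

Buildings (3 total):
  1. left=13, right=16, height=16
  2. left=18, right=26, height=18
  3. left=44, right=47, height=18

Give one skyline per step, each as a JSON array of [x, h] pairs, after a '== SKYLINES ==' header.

== SKYLINES ==
[[13,16],[16,0]]
[[13,16],[16,0],[18,18],[26,0]]
[[13,16],[16,0],[18,18],[26,0],[44,18],[47,0]]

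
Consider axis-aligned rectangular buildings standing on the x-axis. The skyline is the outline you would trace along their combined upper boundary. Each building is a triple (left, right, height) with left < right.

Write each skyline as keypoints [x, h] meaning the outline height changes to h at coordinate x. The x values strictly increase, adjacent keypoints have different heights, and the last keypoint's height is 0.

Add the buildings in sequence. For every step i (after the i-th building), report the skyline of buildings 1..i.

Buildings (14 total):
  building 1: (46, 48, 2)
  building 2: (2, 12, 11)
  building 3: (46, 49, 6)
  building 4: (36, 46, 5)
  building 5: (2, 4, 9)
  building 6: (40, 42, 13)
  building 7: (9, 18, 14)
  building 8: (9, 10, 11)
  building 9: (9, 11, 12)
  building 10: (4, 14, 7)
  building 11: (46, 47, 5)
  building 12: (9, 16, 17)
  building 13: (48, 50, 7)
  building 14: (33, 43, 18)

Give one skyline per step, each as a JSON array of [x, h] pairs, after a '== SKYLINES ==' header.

== SKYLINES ==
[[46,2],[48,0]]
[[2,11],[12,0],[46,2],[48,0]]
[[2,11],[12,0],[46,6],[49,0]]
[[2,11],[12,0],[36,5],[46,6],[49,0]]
[[2,11],[12,0],[36,5],[46,6],[49,0]]
[[2,11],[12,0],[36,5],[40,13],[42,5],[46,6],[49,0]]
[[2,11],[9,14],[18,0],[36,5],[40,13],[42,5],[46,6],[49,0]]
[[2,11],[9,14],[18,0],[36,5],[40,13],[42,5],[46,6],[49,0]]
[[2,11],[9,14],[18,0],[36,5],[40,13],[42,5],[46,6],[49,0]]
[[2,11],[9,14],[18,0],[36,5],[40,13],[42,5],[46,6],[49,0]]
[[2,11],[9,14],[18,0],[36,5],[40,13],[42,5],[46,6],[49,0]]
[[2,11],[9,17],[16,14],[18,0],[36,5],[40,13],[42,5],[46,6],[49,0]]
[[2,11],[9,17],[16,14],[18,0],[36,5],[40,13],[42,5],[46,6],[48,7],[50,0]]
[[2,11],[9,17],[16,14],[18,0],[33,18],[43,5],[46,6],[48,7],[50,0]]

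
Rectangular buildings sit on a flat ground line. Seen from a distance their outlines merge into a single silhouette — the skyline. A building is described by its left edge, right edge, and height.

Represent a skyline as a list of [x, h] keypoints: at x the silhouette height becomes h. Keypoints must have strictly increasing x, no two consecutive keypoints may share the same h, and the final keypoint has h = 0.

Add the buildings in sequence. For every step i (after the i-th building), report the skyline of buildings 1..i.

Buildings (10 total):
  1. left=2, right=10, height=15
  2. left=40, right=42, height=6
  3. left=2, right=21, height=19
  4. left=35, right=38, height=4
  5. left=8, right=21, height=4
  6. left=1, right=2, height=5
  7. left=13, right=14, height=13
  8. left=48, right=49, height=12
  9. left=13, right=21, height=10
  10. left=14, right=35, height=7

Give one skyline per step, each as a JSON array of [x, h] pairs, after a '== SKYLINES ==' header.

== SKYLINES ==
[[2,15],[10,0]]
[[2,15],[10,0],[40,6],[42,0]]
[[2,19],[21,0],[40,6],[42,0]]
[[2,19],[21,0],[35,4],[38,0],[40,6],[42,0]]
[[2,19],[21,0],[35,4],[38,0],[40,6],[42,0]]
[[1,5],[2,19],[21,0],[35,4],[38,0],[40,6],[42,0]]
[[1,5],[2,19],[21,0],[35,4],[38,0],[40,6],[42,0]]
[[1,5],[2,19],[21,0],[35,4],[38,0],[40,6],[42,0],[48,12],[49,0]]
[[1,5],[2,19],[21,0],[35,4],[38,0],[40,6],[42,0],[48,12],[49,0]]
[[1,5],[2,19],[21,7],[35,4],[38,0],[40,6],[42,0],[48,12],[49,0]]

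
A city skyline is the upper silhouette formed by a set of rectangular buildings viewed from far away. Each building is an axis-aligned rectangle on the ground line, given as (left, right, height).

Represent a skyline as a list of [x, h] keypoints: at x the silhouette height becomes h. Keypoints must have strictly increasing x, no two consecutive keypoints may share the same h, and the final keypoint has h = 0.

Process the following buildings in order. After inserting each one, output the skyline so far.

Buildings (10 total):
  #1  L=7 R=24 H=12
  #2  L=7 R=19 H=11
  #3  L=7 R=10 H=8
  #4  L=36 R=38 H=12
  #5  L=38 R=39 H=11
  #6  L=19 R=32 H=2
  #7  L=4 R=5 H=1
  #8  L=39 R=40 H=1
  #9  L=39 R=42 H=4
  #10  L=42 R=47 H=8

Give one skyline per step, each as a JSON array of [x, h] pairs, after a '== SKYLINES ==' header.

== SKYLINES ==
[[7,12],[24,0]]
[[7,12],[24,0]]
[[7,12],[24,0]]
[[7,12],[24,0],[36,12],[38,0]]
[[7,12],[24,0],[36,12],[38,11],[39,0]]
[[7,12],[24,2],[32,0],[36,12],[38,11],[39,0]]
[[4,1],[5,0],[7,12],[24,2],[32,0],[36,12],[38,11],[39,0]]
[[4,1],[5,0],[7,12],[24,2],[32,0],[36,12],[38,11],[39,1],[40,0]]
[[4,1],[5,0],[7,12],[24,2],[32,0],[36,12],[38,11],[39,4],[42,0]]
[[4,1],[5,0],[7,12],[24,2],[32,0],[36,12],[38,11],[39,4],[42,8],[47,0]]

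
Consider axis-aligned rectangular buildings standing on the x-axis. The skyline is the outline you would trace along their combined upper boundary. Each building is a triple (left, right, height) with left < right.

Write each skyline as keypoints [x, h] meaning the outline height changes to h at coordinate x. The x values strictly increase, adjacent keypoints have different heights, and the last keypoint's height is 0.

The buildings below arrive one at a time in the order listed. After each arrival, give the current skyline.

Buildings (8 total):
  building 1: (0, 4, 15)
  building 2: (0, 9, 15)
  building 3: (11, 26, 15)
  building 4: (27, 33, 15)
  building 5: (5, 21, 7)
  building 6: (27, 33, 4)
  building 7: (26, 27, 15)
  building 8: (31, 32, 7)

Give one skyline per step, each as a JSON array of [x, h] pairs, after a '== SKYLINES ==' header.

== SKYLINES ==
[[0,15],[4,0]]
[[0,15],[9,0]]
[[0,15],[9,0],[11,15],[26,0]]
[[0,15],[9,0],[11,15],[26,0],[27,15],[33,0]]
[[0,15],[9,7],[11,15],[26,0],[27,15],[33,0]]
[[0,15],[9,7],[11,15],[26,0],[27,15],[33,0]]
[[0,15],[9,7],[11,15],[33,0]]
[[0,15],[9,7],[11,15],[33,0]]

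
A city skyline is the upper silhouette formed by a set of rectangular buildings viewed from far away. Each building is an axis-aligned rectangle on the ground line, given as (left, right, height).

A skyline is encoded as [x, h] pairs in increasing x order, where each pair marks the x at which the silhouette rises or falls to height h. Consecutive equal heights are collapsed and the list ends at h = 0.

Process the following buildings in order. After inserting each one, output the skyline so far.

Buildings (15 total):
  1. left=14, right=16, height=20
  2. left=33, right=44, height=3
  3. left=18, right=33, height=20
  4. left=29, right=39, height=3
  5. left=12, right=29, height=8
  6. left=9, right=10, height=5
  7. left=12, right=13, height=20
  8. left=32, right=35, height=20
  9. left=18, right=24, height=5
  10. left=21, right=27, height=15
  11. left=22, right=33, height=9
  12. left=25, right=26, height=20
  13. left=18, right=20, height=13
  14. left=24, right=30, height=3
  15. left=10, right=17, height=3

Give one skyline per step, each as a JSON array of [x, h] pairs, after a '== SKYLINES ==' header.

== SKYLINES ==
[[14,20],[16,0]]
[[14,20],[16,0],[33,3],[44,0]]
[[14,20],[16,0],[18,20],[33,3],[44,0]]
[[14,20],[16,0],[18,20],[33,3],[44,0]]
[[12,8],[14,20],[16,8],[18,20],[33,3],[44,0]]
[[9,5],[10,0],[12,8],[14,20],[16,8],[18,20],[33,3],[44,0]]
[[9,5],[10,0],[12,20],[13,8],[14,20],[16,8],[18,20],[33,3],[44,0]]
[[9,5],[10,0],[12,20],[13,8],[14,20],[16,8],[18,20],[35,3],[44,0]]
[[9,5],[10,0],[12,20],[13,8],[14,20],[16,8],[18,20],[35,3],[44,0]]
[[9,5],[10,0],[12,20],[13,8],[14,20],[16,8],[18,20],[35,3],[44,0]]
[[9,5],[10,0],[12,20],[13,8],[14,20],[16,8],[18,20],[35,3],[44,0]]
[[9,5],[10,0],[12,20],[13,8],[14,20],[16,8],[18,20],[35,3],[44,0]]
[[9,5],[10,0],[12,20],[13,8],[14,20],[16,8],[18,20],[35,3],[44,0]]
[[9,5],[10,0],[12,20],[13,8],[14,20],[16,8],[18,20],[35,3],[44,0]]
[[9,5],[10,3],[12,20],[13,8],[14,20],[16,8],[18,20],[35,3],[44,0]]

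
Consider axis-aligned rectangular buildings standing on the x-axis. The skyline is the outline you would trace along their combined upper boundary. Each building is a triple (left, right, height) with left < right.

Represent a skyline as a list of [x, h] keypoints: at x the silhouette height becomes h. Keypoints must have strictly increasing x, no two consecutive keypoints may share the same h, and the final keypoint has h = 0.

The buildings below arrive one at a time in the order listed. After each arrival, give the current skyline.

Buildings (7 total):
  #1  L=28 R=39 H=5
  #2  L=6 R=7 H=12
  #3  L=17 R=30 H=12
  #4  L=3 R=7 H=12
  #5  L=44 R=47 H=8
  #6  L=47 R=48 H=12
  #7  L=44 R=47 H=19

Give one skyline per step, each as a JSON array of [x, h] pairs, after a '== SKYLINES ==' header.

== SKYLINES ==
[[28,5],[39,0]]
[[6,12],[7,0],[28,5],[39,0]]
[[6,12],[7,0],[17,12],[30,5],[39,0]]
[[3,12],[7,0],[17,12],[30,5],[39,0]]
[[3,12],[7,0],[17,12],[30,5],[39,0],[44,8],[47,0]]
[[3,12],[7,0],[17,12],[30,5],[39,0],[44,8],[47,12],[48,0]]
[[3,12],[7,0],[17,12],[30,5],[39,0],[44,19],[47,12],[48,0]]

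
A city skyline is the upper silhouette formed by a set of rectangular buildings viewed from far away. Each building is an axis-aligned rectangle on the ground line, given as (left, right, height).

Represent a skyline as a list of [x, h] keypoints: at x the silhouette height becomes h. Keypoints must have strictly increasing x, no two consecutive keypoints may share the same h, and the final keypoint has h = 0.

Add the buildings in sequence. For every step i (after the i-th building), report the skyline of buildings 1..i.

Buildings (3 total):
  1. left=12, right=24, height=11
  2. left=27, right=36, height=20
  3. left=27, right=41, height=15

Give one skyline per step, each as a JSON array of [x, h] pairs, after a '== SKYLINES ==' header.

== SKYLINES ==
[[12,11],[24,0]]
[[12,11],[24,0],[27,20],[36,0]]
[[12,11],[24,0],[27,20],[36,15],[41,0]]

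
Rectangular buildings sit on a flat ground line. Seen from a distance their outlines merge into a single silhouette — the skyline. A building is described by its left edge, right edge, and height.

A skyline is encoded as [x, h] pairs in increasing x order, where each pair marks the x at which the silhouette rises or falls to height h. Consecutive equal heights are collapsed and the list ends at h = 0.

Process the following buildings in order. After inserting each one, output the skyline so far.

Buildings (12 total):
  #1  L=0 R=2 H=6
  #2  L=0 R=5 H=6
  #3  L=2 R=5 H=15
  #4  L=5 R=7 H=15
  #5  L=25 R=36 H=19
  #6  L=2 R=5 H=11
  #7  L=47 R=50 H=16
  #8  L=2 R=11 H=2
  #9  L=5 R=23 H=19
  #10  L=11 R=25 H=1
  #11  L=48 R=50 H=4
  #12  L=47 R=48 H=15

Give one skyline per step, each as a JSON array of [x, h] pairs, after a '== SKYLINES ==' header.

== SKYLINES ==
[[0,6],[2,0]]
[[0,6],[5,0]]
[[0,6],[2,15],[5,0]]
[[0,6],[2,15],[7,0]]
[[0,6],[2,15],[7,0],[25,19],[36,0]]
[[0,6],[2,15],[7,0],[25,19],[36,0]]
[[0,6],[2,15],[7,0],[25,19],[36,0],[47,16],[50,0]]
[[0,6],[2,15],[7,2],[11,0],[25,19],[36,0],[47,16],[50,0]]
[[0,6],[2,15],[5,19],[23,0],[25,19],[36,0],[47,16],[50,0]]
[[0,6],[2,15],[5,19],[23,1],[25,19],[36,0],[47,16],[50,0]]
[[0,6],[2,15],[5,19],[23,1],[25,19],[36,0],[47,16],[50,0]]
[[0,6],[2,15],[5,19],[23,1],[25,19],[36,0],[47,16],[50,0]]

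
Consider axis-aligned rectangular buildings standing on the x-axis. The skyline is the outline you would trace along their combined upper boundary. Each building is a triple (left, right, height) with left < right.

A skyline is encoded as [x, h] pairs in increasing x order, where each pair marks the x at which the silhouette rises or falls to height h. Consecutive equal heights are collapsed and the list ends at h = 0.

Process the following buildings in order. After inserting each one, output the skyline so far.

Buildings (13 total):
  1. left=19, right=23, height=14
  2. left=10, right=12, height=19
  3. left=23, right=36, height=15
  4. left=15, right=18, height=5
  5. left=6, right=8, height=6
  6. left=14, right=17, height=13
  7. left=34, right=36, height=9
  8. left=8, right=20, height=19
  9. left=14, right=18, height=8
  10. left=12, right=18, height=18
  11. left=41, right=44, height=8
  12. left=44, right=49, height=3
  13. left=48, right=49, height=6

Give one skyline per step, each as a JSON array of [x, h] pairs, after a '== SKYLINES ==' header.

== SKYLINES ==
[[19,14],[23,0]]
[[10,19],[12,0],[19,14],[23,0]]
[[10,19],[12,0],[19,14],[23,15],[36,0]]
[[10,19],[12,0],[15,5],[18,0],[19,14],[23,15],[36,0]]
[[6,6],[8,0],[10,19],[12,0],[15,5],[18,0],[19,14],[23,15],[36,0]]
[[6,6],[8,0],[10,19],[12,0],[14,13],[17,5],[18,0],[19,14],[23,15],[36,0]]
[[6,6],[8,0],[10,19],[12,0],[14,13],[17,5],[18,0],[19,14],[23,15],[36,0]]
[[6,6],[8,19],[20,14],[23,15],[36,0]]
[[6,6],[8,19],[20,14],[23,15],[36,0]]
[[6,6],[8,19],[20,14],[23,15],[36,0]]
[[6,6],[8,19],[20,14],[23,15],[36,0],[41,8],[44,0]]
[[6,6],[8,19],[20,14],[23,15],[36,0],[41,8],[44,3],[49,0]]
[[6,6],[8,19],[20,14],[23,15],[36,0],[41,8],[44,3],[48,6],[49,0]]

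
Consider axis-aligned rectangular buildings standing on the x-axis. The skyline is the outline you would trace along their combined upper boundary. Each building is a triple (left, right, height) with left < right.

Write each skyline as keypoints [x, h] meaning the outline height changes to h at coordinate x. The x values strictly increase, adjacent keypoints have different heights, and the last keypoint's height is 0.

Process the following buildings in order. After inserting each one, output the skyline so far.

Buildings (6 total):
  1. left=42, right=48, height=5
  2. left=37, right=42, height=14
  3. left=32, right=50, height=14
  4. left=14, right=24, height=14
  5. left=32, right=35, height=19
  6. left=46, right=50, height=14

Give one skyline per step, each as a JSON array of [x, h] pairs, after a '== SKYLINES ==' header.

== SKYLINES ==
[[42,5],[48,0]]
[[37,14],[42,5],[48,0]]
[[32,14],[50,0]]
[[14,14],[24,0],[32,14],[50,0]]
[[14,14],[24,0],[32,19],[35,14],[50,0]]
[[14,14],[24,0],[32,19],[35,14],[50,0]]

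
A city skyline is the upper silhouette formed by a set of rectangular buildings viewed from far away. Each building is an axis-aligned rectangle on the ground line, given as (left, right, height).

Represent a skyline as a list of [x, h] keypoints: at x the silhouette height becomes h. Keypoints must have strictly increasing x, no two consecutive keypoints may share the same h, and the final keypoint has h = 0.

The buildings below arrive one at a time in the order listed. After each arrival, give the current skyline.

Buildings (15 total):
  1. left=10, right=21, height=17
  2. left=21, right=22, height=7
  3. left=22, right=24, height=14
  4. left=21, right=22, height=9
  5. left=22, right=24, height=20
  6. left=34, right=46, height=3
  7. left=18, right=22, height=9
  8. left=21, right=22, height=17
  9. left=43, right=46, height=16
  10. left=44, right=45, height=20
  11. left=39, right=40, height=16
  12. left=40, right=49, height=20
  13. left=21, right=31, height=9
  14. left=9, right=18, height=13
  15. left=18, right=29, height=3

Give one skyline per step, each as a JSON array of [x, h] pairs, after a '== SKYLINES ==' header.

== SKYLINES ==
[[10,17],[21,0]]
[[10,17],[21,7],[22,0]]
[[10,17],[21,7],[22,14],[24,0]]
[[10,17],[21,9],[22,14],[24,0]]
[[10,17],[21,9],[22,20],[24,0]]
[[10,17],[21,9],[22,20],[24,0],[34,3],[46,0]]
[[10,17],[21,9],[22,20],[24,0],[34,3],[46,0]]
[[10,17],[22,20],[24,0],[34,3],[46,0]]
[[10,17],[22,20],[24,0],[34,3],[43,16],[46,0]]
[[10,17],[22,20],[24,0],[34,3],[43,16],[44,20],[45,16],[46,0]]
[[10,17],[22,20],[24,0],[34,3],[39,16],[40,3],[43,16],[44,20],[45,16],[46,0]]
[[10,17],[22,20],[24,0],[34,3],[39,16],[40,20],[49,0]]
[[10,17],[22,20],[24,9],[31,0],[34,3],[39,16],[40,20],[49,0]]
[[9,13],[10,17],[22,20],[24,9],[31,0],[34,3],[39,16],[40,20],[49,0]]
[[9,13],[10,17],[22,20],[24,9],[31,0],[34,3],[39,16],[40,20],[49,0]]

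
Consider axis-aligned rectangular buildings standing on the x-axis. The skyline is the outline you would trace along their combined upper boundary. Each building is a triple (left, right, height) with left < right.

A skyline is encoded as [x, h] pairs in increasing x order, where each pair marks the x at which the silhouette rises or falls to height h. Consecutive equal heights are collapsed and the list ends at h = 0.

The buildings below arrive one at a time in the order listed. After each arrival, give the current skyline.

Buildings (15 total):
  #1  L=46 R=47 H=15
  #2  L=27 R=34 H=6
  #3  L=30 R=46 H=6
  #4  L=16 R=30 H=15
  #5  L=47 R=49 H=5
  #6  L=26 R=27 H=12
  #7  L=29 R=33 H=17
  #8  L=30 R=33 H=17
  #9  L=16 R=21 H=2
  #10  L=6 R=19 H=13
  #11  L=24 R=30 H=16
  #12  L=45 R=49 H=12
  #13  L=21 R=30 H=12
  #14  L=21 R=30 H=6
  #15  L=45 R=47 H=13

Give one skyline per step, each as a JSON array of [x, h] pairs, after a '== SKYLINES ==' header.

== SKYLINES ==
[[46,15],[47,0]]
[[27,6],[34,0],[46,15],[47,0]]
[[27,6],[46,15],[47,0]]
[[16,15],[30,6],[46,15],[47,0]]
[[16,15],[30,6],[46,15],[47,5],[49,0]]
[[16,15],[30,6],[46,15],[47,5],[49,0]]
[[16,15],[29,17],[33,6],[46,15],[47,5],[49,0]]
[[16,15],[29,17],[33,6],[46,15],[47,5],[49,0]]
[[16,15],[29,17],[33,6],[46,15],[47,5],[49,0]]
[[6,13],[16,15],[29,17],[33,6],[46,15],[47,5],[49,0]]
[[6,13],[16,15],[24,16],[29,17],[33,6],[46,15],[47,5],[49,0]]
[[6,13],[16,15],[24,16],[29,17],[33,6],[45,12],[46,15],[47,12],[49,0]]
[[6,13],[16,15],[24,16],[29,17],[33,6],[45,12],[46,15],[47,12],[49,0]]
[[6,13],[16,15],[24,16],[29,17],[33,6],[45,12],[46,15],[47,12],[49,0]]
[[6,13],[16,15],[24,16],[29,17],[33,6],[45,13],[46,15],[47,12],[49,0]]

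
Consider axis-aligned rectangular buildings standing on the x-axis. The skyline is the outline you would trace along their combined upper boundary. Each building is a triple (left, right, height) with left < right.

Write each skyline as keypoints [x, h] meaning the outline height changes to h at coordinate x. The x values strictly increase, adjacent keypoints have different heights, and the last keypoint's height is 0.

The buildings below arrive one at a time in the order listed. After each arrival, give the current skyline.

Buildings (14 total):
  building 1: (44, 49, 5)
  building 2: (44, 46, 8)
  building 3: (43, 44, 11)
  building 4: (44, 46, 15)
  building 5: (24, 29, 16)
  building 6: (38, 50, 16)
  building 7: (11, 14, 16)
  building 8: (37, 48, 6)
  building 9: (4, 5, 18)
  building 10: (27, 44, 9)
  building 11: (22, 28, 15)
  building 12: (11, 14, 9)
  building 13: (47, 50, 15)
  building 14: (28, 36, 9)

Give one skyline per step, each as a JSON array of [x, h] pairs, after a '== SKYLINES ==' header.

== SKYLINES ==
[[44,5],[49,0]]
[[44,8],[46,5],[49,0]]
[[43,11],[44,8],[46,5],[49,0]]
[[43,11],[44,15],[46,5],[49,0]]
[[24,16],[29,0],[43,11],[44,15],[46,5],[49,0]]
[[24,16],[29,0],[38,16],[50,0]]
[[11,16],[14,0],[24,16],[29,0],[38,16],[50,0]]
[[11,16],[14,0],[24,16],[29,0],[37,6],[38,16],[50,0]]
[[4,18],[5,0],[11,16],[14,0],[24,16],[29,0],[37,6],[38,16],[50,0]]
[[4,18],[5,0],[11,16],[14,0],[24,16],[29,9],[38,16],[50,0]]
[[4,18],[5,0],[11,16],[14,0],[22,15],[24,16],[29,9],[38,16],[50,0]]
[[4,18],[5,0],[11,16],[14,0],[22,15],[24,16],[29,9],[38,16],[50,0]]
[[4,18],[5,0],[11,16],[14,0],[22,15],[24,16],[29,9],[38,16],[50,0]]
[[4,18],[5,0],[11,16],[14,0],[22,15],[24,16],[29,9],[38,16],[50,0]]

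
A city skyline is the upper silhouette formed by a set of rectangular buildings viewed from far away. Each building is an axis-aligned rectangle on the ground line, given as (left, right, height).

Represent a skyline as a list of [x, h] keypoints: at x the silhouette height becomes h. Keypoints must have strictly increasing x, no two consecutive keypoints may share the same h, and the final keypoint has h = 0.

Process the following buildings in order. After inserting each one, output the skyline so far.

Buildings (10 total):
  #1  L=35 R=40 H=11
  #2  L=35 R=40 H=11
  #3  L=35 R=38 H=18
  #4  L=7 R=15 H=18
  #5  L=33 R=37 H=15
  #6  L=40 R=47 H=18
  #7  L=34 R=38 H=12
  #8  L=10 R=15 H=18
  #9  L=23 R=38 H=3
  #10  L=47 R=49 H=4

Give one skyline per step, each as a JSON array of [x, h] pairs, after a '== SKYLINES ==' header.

== SKYLINES ==
[[35,11],[40,0]]
[[35,11],[40,0]]
[[35,18],[38,11],[40,0]]
[[7,18],[15,0],[35,18],[38,11],[40,0]]
[[7,18],[15,0],[33,15],[35,18],[38,11],[40,0]]
[[7,18],[15,0],[33,15],[35,18],[38,11],[40,18],[47,0]]
[[7,18],[15,0],[33,15],[35,18],[38,11],[40,18],[47,0]]
[[7,18],[15,0],[33,15],[35,18],[38,11],[40,18],[47,0]]
[[7,18],[15,0],[23,3],[33,15],[35,18],[38,11],[40,18],[47,0]]
[[7,18],[15,0],[23,3],[33,15],[35,18],[38,11],[40,18],[47,4],[49,0]]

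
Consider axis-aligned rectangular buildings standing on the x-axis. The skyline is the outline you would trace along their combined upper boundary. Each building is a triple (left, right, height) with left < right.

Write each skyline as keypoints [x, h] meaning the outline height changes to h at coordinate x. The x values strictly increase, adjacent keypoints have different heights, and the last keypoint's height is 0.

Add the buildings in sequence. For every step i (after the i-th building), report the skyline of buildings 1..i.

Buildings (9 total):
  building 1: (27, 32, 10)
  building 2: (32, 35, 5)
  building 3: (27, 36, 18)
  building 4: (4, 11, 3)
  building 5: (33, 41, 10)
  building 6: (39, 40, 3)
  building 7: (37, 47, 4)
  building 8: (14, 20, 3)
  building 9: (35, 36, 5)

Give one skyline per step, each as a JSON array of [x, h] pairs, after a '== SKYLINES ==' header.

== SKYLINES ==
[[27,10],[32,0]]
[[27,10],[32,5],[35,0]]
[[27,18],[36,0]]
[[4,3],[11,0],[27,18],[36,0]]
[[4,3],[11,0],[27,18],[36,10],[41,0]]
[[4,3],[11,0],[27,18],[36,10],[41,0]]
[[4,3],[11,0],[27,18],[36,10],[41,4],[47,0]]
[[4,3],[11,0],[14,3],[20,0],[27,18],[36,10],[41,4],[47,0]]
[[4,3],[11,0],[14,3],[20,0],[27,18],[36,10],[41,4],[47,0]]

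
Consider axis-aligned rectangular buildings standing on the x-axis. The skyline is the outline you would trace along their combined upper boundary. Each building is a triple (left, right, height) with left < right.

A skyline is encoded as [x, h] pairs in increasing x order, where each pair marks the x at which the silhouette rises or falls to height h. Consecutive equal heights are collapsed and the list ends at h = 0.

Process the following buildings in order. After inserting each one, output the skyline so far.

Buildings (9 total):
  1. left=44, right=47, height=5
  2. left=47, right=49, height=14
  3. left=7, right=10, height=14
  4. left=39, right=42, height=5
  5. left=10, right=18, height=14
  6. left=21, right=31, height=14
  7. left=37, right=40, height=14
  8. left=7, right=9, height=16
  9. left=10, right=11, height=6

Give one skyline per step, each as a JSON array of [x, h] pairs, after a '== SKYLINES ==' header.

== SKYLINES ==
[[44,5],[47,0]]
[[44,5],[47,14],[49,0]]
[[7,14],[10,0],[44,5],[47,14],[49,0]]
[[7,14],[10,0],[39,5],[42,0],[44,5],[47,14],[49,0]]
[[7,14],[18,0],[39,5],[42,0],[44,5],[47,14],[49,0]]
[[7,14],[18,0],[21,14],[31,0],[39,5],[42,0],[44,5],[47,14],[49,0]]
[[7,14],[18,0],[21,14],[31,0],[37,14],[40,5],[42,0],[44,5],[47,14],[49,0]]
[[7,16],[9,14],[18,0],[21,14],[31,0],[37,14],[40,5],[42,0],[44,5],[47,14],[49,0]]
[[7,16],[9,14],[18,0],[21,14],[31,0],[37,14],[40,5],[42,0],[44,5],[47,14],[49,0]]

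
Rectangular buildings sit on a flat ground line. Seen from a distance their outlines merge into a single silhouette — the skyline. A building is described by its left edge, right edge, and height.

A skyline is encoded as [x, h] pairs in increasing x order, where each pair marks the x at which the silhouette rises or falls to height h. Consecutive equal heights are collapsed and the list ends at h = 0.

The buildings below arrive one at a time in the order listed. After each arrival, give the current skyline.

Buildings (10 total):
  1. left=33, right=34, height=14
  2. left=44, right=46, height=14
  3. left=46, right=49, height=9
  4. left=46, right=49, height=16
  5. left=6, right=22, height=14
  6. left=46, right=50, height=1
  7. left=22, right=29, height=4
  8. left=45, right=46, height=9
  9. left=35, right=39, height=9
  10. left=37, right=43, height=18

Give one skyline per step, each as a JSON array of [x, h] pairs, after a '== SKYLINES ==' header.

== SKYLINES ==
[[33,14],[34,0]]
[[33,14],[34,0],[44,14],[46,0]]
[[33,14],[34,0],[44,14],[46,9],[49,0]]
[[33,14],[34,0],[44,14],[46,16],[49,0]]
[[6,14],[22,0],[33,14],[34,0],[44,14],[46,16],[49,0]]
[[6,14],[22,0],[33,14],[34,0],[44,14],[46,16],[49,1],[50,0]]
[[6,14],[22,4],[29,0],[33,14],[34,0],[44,14],[46,16],[49,1],[50,0]]
[[6,14],[22,4],[29,0],[33,14],[34,0],[44,14],[46,16],[49,1],[50,0]]
[[6,14],[22,4],[29,0],[33,14],[34,0],[35,9],[39,0],[44,14],[46,16],[49,1],[50,0]]
[[6,14],[22,4],[29,0],[33,14],[34,0],[35,9],[37,18],[43,0],[44,14],[46,16],[49,1],[50,0]]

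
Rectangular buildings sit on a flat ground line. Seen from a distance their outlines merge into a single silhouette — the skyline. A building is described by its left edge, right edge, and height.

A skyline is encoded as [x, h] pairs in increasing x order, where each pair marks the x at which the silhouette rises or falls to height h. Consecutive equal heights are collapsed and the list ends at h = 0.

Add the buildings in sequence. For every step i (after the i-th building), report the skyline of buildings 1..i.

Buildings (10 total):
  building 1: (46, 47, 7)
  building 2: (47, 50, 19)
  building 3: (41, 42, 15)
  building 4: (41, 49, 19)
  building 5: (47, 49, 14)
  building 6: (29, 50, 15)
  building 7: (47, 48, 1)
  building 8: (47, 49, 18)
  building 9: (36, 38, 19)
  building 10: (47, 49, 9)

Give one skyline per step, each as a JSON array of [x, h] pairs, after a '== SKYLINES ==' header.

== SKYLINES ==
[[46,7],[47,0]]
[[46,7],[47,19],[50,0]]
[[41,15],[42,0],[46,7],[47,19],[50,0]]
[[41,19],[50,0]]
[[41,19],[50,0]]
[[29,15],[41,19],[50,0]]
[[29,15],[41,19],[50,0]]
[[29,15],[41,19],[50,0]]
[[29,15],[36,19],[38,15],[41,19],[50,0]]
[[29,15],[36,19],[38,15],[41,19],[50,0]]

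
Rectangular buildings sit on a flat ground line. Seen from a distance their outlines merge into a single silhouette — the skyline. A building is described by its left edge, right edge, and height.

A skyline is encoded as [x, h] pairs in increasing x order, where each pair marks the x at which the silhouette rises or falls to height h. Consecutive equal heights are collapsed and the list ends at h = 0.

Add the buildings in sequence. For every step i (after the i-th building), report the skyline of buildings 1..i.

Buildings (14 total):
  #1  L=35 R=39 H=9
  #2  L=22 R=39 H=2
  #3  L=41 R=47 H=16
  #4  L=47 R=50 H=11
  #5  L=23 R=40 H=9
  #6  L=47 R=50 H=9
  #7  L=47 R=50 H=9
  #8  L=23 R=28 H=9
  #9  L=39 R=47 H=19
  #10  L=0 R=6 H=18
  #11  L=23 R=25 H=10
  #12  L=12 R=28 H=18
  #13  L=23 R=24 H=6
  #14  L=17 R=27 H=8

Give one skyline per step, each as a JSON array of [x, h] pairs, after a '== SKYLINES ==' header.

== SKYLINES ==
[[35,9],[39,0]]
[[22,2],[35,9],[39,0]]
[[22,2],[35,9],[39,0],[41,16],[47,0]]
[[22,2],[35,9],[39,0],[41,16],[47,11],[50,0]]
[[22,2],[23,9],[40,0],[41,16],[47,11],[50,0]]
[[22,2],[23,9],[40,0],[41,16],[47,11],[50,0]]
[[22,2],[23,9],[40,0],[41,16],[47,11],[50,0]]
[[22,2],[23,9],[40,0],[41,16],[47,11],[50,0]]
[[22,2],[23,9],[39,19],[47,11],[50,0]]
[[0,18],[6,0],[22,2],[23,9],[39,19],[47,11],[50,0]]
[[0,18],[6,0],[22,2],[23,10],[25,9],[39,19],[47,11],[50,0]]
[[0,18],[6,0],[12,18],[28,9],[39,19],[47,11],[50,0]]
[[0,18],[6,0],[12,18],[28,9],[39,19],[47,11],[50,0]]
[[0,18],[6,0],[12,18],[28,9],[39,19],[47,11],[50,0]]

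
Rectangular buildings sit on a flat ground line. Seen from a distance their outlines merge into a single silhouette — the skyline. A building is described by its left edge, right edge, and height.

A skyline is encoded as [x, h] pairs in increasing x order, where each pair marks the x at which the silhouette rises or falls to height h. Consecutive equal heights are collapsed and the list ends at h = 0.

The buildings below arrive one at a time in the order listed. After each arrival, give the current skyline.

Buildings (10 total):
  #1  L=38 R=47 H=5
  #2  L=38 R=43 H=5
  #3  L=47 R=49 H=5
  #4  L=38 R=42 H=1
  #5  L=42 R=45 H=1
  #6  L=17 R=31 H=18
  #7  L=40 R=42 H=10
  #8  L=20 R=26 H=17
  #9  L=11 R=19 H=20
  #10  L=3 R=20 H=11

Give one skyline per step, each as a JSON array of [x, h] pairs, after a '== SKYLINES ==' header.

== SKYLINES ==
[[38,5],[47,0]]
[[38,5],[47,0]]
[[38,5],[49,0]]
[[38,5],[49,0]]
[[38,5],[49,0]]
[[17,18],[31,0],[38,5],[49,0]]
[[17,18],[31,0],[38,5],[40,10],[42,5],[49,0]]
[[17,18],[31,0],[38,5],[40,10],[42,5],[49,0]]
[[11,20],[19,18],[31,0],[38,5],[40,10],[42,5],[49,0]]
[[3,11],[11,20],[19,18],[31,0],[38,5],[40,10],[42,5],[49,0]]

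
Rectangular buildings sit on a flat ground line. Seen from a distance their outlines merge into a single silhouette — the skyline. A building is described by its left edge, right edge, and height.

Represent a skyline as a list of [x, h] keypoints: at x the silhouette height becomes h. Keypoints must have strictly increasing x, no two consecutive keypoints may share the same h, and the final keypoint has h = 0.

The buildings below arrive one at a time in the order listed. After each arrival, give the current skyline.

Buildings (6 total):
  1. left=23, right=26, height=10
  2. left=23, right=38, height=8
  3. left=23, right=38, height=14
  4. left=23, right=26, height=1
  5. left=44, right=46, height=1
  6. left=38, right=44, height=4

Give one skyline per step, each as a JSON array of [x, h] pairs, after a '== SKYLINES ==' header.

== SKYLINES ==
[[23,10],[26,0]]
[[23,10],[26,8],[38,0]]
[[23,14],[38,0]]
[[23,14],[38,0]]
[[23,14],[38,0],[44,1],[46,0]]
[[23,14],[38,4],[44,1],[46,0]]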